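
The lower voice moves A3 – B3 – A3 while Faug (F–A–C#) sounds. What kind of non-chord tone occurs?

B3 is a neighbor tone.

The harmony at that moment is F augmented triad (F, A, C#); B3 is not a chord tone.
It is approached by step up from A3 and left by step down to A3.
Step away and step back to the same note — a neighbor tone (upper neighbor).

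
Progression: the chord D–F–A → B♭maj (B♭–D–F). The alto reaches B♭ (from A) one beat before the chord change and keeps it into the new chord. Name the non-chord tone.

B♭ is an anticipation.

The harmony at that moment is D minor triad (D, F, A); B♭ is not a chord tone.
It is approached by step up from A and then sustained as the same pitch into the next harmony.
Arriving early and becoming a chord tone when the harmony changes — an anticipation.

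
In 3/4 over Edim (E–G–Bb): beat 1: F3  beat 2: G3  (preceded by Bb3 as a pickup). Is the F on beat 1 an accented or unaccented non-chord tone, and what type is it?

Accented appoggiatura.

The harmony at that moment is E diminished triad (E, G, Bb); F3 is not a chord tone.
It is approached by leap down from Bb3 and left by step up to G3.
Leap in, step out — an appoggiatura.
It falls on the downbeat, so it is accented.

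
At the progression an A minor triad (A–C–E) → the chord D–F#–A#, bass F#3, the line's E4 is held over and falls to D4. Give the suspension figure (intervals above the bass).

At the second chord the bass is F#3. The suspended E4 lies a seventh above the bass; after resolving down by step to D4, the interval above the bass becomes a sixth.
Suspension figures are named by those two intervals: 7–6.

7–6 suspension.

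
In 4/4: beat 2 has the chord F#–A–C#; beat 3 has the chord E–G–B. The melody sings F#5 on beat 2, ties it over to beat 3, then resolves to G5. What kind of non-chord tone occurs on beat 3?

Retardation.

The harmony at that moment is E minor triad (E, G, B); F#5 is not a chord tone.
It is held over (the same pitch as the preceding F#5) and left by step up to G5.
Held over from the previous chord and resolving up by step — a retardation.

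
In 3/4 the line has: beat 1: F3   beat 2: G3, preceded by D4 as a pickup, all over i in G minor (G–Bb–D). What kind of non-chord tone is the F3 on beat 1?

The harmony at that moment is G minor triad (G, Bb, D); F3 is not a chord tone.
It is approached by leap down from D4 and left by step up to G3.
Leap in, step out, metrically accented — an appoggiatura.

Appoggiatura.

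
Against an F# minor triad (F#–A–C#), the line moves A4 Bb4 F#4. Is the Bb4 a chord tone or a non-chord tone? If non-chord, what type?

Non-chord tone — an escape tone.

The harmony at that moment is F# minor triad (F#, A, C#); Bb4 is not a chord tone.
It is approached by step up from A4 and left by leap down to F#4.
Step in, leap out — an escape tone.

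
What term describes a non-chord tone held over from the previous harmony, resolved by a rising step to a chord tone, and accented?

Retardation.

Approach: by preparation — the pitch is first a chord tone, then held (tied or repeated) while the harmony changes under it. Departure: up by step. Metric position: strong.
A prepared dissonance that resolves upward by step — a retardation. (The same figure resolving downward would be a suspension.)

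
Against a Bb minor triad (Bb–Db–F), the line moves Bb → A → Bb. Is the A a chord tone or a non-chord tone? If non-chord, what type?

Non-chord tone — a neighbor tone.

The harmony at that moment is Bb minor triad (Bb, Db, F); A is not a chord tone.
It is approached by step down from Bb and left by step up to Bb.
Step away and step back to the same note — a neighbor tone (lower neighbor).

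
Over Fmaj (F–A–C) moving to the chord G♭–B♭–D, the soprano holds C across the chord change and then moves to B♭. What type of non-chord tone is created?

C is a suspension.

The harmony at that moment is G♭ augmented triad (G♭, B♭, D); C is not a chord tone.
It is held over (the same pitch as the preceding C) and left by step down to B♭.
Held over from the previous chord and resolving down by step — a suspension.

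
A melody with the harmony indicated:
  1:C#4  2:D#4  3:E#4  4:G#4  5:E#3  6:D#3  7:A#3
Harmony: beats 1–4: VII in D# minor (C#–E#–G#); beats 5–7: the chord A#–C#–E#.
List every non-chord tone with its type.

The harmony at that moment is C# major triad (C#, E#, G#); D#4 is not a chord tone.
It is approached by step up from C#4 and left by step up to E#4.
Step in, step out in the same direction — a passing tone.
The harmony at that moment is A# minor triad (A#, C#, E#); D#3 is not a chord tone.
It is approached by step down from E#3 and left by leap up to A#3.
Step in, leap out — an escape tone.

D#4 (beat 2) — passing tone; D#3 (beat 6) — escape tone.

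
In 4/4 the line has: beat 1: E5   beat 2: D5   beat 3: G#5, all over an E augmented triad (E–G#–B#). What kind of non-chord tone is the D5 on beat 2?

Escape tone.

The harmony at that moment is E augmented triad (E, G#, B#); D5 is not a chord tone.
It is approached by step down from E5 and left by leap up to G#5.
Step in, leap out, on a weak beat — an escape tone.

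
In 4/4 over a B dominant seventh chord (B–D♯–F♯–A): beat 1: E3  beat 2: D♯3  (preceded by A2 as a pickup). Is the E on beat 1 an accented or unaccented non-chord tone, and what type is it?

The harmony at that moment is B dominant seventh chord (B, D♯, F♯, A); E3 is not a chord tone.
It is approached by leap up from A2 and left by step down to D♯3.
Leap in, step out — an appoggiatura.
It falls on the downbeat, so it is accented.

Accented appoggiatura.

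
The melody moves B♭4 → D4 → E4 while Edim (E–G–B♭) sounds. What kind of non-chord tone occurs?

D4 is an appoggiatura.

The harmony at that moment is E diminished triad (E, G, B♭); D4 is not a chord tone.
It is approached by leap down from B♭4 and left by step up to E4.
Leap in, step out — an appoggiatura.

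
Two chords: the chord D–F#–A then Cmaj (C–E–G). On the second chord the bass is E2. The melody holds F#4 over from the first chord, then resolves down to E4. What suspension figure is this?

At the second chord the bass is E2. The suspended F#4 lies a ninth above the bass; after resolving down by step to E4, the interval above the bass becomes an octave.
Suspension figures are named by those two intervals: 9–8.

9–8 suspension.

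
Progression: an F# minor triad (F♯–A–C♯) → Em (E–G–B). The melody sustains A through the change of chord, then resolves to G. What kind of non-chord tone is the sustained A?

The harmony at that moment is E minor triad (E, G, B); A is not a chord tone.
It is held over (the same pitch as the preceding A) and left by step down to G.
Held over from the previous chord and resolving down by step — a suspension.

A is a suspension.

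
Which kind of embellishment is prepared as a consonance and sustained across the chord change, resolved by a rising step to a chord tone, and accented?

Approach: by preparation — the pitch is first a chord tone, then held (tied or repeated) while the harmony changes under it. Departure: up by step. Metric position: strong.
A prepared dissonance that resolves upward by step — a retardation. (The same figure resolving downward would be a suspension.)

Retardation.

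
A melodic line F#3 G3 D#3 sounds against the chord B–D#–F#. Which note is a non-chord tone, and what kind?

G3 is an escape tone.

The harmony at that moment is B major triad (B, D#, F#); G3 is not a chord tone.
It is approached by step up from F#3 and left by leap down to D#3.
Step in, leap out — an escape tone.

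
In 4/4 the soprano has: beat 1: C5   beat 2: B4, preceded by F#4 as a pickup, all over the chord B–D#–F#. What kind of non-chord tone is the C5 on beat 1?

The harmony at that moment is B major triad (B, D#, F#); C5 is not a chord tone.
It is approached by leap up from F#4 and left by step down to B4.
Leap in, step out, metrically accented — an appoggiatura.

Appoggiatura.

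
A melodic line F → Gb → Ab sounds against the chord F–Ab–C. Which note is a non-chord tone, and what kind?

The harmony at that moment is F minor triad (F, Ab, C); Gb is not a chord tone.
It is approached by step up from F and left by step up to Ab.
Step in, step out in the same direction — a passing tone.

Gb is a passing tone.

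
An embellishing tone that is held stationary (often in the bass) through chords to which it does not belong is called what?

Pedal tone.

Approach: none. Departure: none — a single pitch is sustained while the chords change around it, passing through harmonies that do not contain it.
No melodic motion at all; the dissonance is created entirely by the moving harmonies against the stationary note — a pedal tone (pedal point).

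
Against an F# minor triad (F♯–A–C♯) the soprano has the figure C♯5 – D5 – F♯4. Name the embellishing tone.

The harmony at that moment is F♯ minor triad (F♯, A, C♯); D5 is not a chord tone.
It is approached by step up from C♯5 and left by leap down to F♯4.
Step in, leap out — an escape tone.

D5 is an escape tone.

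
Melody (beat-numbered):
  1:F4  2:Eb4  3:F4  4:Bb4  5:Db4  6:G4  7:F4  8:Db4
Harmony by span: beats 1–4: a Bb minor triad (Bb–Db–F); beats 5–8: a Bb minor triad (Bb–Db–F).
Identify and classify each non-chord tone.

Eb4 (beat 2) — neighbor tone; G4 (beat 6) — appoggiatura.

The harmony at that moment is Bb minor triad (Bb, Db, F); Eb4 is not a chord tone.
It is approached by step down from F4 and left by step up to F4.
Step away and step back to the same note — a neighbor tone (lower neighbor).
The harmony at that moment is Bb minor triad (Bb, Db, F); G4 is not a chord tone.
It is approached by leap up from Db4 and left by step down to F4.
Leap in, step out — an appoggiatura.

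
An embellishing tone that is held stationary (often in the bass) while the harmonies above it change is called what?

Approach: none. Departure: none — a single pitch is sustained while the chords change around it, passing through harmonies that do not contain it.
No melodic motion at all; the dissonance is created entirely by the moving harmonies against the stationary note — a pedal tone (pedal point).

Pedal tone.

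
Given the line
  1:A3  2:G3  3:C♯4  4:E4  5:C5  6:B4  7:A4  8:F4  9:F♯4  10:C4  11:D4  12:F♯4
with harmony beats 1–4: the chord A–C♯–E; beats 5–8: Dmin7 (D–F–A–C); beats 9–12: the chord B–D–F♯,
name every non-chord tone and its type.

The harmony at that moment is A major triad (A, C♯, E); G3 is not a chord tone.
It is approached by step down from A3 and left by leap up to C♯4.
Step in, leap out — an escape tone.
The harmony at that moment is D minor seventh chord (D, F, A, C); B4 is not a chord tone.
It is approached by step down from C5 and left by step down to A4.
Step in, step out in the same direction — a passing tone.
The harmony at that moment is B minor triad (B, D, F♯); C4 is not a chord tone.
It is approached by leap down from F♯4 and left by step up to D4.
Leap in, step out — an appoggiatura.

G3 (beat 2) — escape tone; B4 (beat 6) — passing tone; C4 (beat 10) — appoggiatura.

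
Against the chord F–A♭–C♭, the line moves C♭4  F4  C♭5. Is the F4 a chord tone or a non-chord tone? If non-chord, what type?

Chord tone (the root of F diminished triad).

F diminished triad contains F, A♭, C♭; F is the root, so it is a chord tone.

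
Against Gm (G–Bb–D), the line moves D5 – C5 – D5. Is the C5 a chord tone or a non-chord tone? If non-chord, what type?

Non-chord tone — a neighbor tone.

The harmony at that moment is G minor triad (G, Bb, D); C5 is not a chord tone.
It is approached by step down from D5 and left by step up to D5.
Step away and step back to the same note — a neighbor tone (lower neighbor).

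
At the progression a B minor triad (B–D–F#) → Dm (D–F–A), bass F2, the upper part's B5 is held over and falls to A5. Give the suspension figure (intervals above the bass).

4–3 suspension.

At the second chord the bass is F2. The suspended B5 lies a fourth above the bass; after resolving down by step to A5, the interval above the bass becomes a third.
Suspension figures are named by those two intervals: 4–3.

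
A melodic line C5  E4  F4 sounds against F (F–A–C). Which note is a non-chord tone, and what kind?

E4 is an appoggiatura.

The harmony at that moment is F major triad (F, A, C); E4 is not a chord tone.
It is approached by leap down from C5 and left by step up to F4.
Leap in, step out — an appoggiatura.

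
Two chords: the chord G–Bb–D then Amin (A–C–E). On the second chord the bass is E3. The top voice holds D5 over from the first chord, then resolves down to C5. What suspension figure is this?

7–6 suspension.

At the second chord the bass is E3. The suspended D5 lies a seventh above the bass; after resolving down by step to C5, the interval above the bass becomes a sixth.
Suspension figures are named by those two intervals: 7–6.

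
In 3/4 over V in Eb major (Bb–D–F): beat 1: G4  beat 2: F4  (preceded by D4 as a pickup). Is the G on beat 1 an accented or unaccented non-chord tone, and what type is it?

The harmony at that moment is Bb major triad (Bb, D, F); G4 is not a chord tone.
It is approached by leap up from D4 and left by step down to F4.
Leap in, step out — an appoggiatura.
It falls on the downbeat, so it is accented.

Accented appoggiatura.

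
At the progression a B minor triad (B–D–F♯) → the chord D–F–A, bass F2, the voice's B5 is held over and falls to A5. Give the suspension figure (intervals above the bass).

At the second chord the bass is F2. The suspended B5 lies a fourth above the bass; after resolving down by step to A5, the interval above the bass becomes a third.
Suspension figures are named by those two intervals: 4–3.

4–3 suspension.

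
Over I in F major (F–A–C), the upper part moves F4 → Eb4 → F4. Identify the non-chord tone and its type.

Eb4 is a neighbor tone.

The harmony at that moment is F major triad (F, A, C); Eb4 is not a chord tone.
It is approached by step down from F4 and left by step up to F4.
Step away and step back to the same note — a neighbor tone (lower neighbor).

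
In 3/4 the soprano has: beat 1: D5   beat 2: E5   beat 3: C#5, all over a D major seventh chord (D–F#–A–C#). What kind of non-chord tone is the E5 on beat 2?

The harmony at that moment is D major seventh chord (D, F#, A, C#); E5 is not a chord tone.
It is approached by step up from D5 and left by leap down to C#5.
Step in, leap out, on a weak beat — an escape tone.

Escape tone.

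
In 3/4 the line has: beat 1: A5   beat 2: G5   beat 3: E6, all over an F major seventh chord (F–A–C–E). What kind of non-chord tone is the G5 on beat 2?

Escape tone.

The harmony at that moment is F major seventh chord (F, A, C, E); G5 is not a chord tone.
It is approached by step down from A5 and left by leap up to E6.
Step in, leap out, on a weak beat — an escape tone.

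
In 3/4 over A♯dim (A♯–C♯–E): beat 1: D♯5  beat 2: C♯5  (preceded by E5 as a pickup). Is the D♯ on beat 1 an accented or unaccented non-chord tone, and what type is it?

The harmony at that moment is A♯ diminished triad (A♯, C♯, E); D♯5 is not a chord tone.
It is approached by step down from E5 and left by step down to C♯5.
Step in, step out in the same direction — a passing tone.
It falls on the downbeat, so it is accented.

Accented passing tone.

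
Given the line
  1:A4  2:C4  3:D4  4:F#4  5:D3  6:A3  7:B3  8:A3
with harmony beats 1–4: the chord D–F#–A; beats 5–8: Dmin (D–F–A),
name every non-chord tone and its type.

C4 (beat 2) — appoggiatura; B3 (beat 7) — neighbor tone.

The harmony at that moment is D major triad (D, F#, A); C4 is not a chord tone.
It is approached by leap down from A4 and left by step up to D4.
Leap in, step out — an appoggiatura.
The harmony at that moment is D minor triad (D, F, A); B3 is not a chord tone.
It is approached by step up from A3 and left by step down to A3.
Step away and step back to the same note — a neighbor tone (upper neighbor).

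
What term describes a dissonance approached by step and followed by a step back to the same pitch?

Neighbor tone.

Approach: by step. Departure: by step in the opposite direction, back to the starting pitch.
Stepwise on both sides but reversing to return to the same chord tone — a neighbor tone. (Had it continued onward in the same direction it would be a passing tone instead.)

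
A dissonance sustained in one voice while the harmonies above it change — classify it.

Pedal tone.

Approach: none. Departure: none — a single pitch is sustained while the chords change around it, passing through harmonies that do not contain it.
No melodic motion at all; the dissonance is created entirely by the moving harmonies against the stationary note — a pedal tone (pedal point).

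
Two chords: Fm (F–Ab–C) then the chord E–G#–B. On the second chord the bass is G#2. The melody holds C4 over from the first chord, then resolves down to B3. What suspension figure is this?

At the second chord the bass is G#2. The suspended C4 lies a fourth above the bass; after resolving down by step to B3, the interval above the bass becomes a third.
Suspension figures are named by those two intervals: 4–3.

4–3 suspension.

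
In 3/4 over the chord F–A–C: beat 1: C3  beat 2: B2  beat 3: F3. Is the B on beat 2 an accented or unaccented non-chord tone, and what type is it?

The harmony at that moment is F major triad (F, A, C); B2 is not a chord tone.
It is approached by step down from C3 and left by leap up to F3.
Step in, leap out — an escape tone.
It falls on a weak beat, so it is unaccented.

Unaccented escape tone.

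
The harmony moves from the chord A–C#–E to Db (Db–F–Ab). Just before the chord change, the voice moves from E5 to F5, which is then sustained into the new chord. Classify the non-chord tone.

The harmony at that moment is A major triad (A, C#, E); F5 is not a chord tone.
It is approached by step up from E5 and then sustained as the same pitch into the next harmony.
Arriving early and becoming a chord tone when the harmony changes — an anticipation.

F5 is an anticipation.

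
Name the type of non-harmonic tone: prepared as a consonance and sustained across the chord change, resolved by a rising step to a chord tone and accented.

Retardation.

Approach: by preparation — the pitch is first a chord tone, then held (tied or repeated) while the harmony changes under it. Departure: up by step. Metric position: strong.
A prepared dissonance that resolves upward by step — a retardation. (The same figure resolving downward would be a suspension.)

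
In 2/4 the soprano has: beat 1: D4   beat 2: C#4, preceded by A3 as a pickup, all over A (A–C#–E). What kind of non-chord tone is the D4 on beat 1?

The harmony at that moment is A major triad (A, C#, E); D4 is not a chord tone.
It is approached by leap up from A3 and left by step down to C#4.
Leap in, step out, metrically accented — an appoggiatura.

Appoggiatura.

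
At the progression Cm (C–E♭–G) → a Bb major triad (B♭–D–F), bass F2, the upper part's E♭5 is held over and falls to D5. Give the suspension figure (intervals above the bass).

7–6 suspension.

At the second chord the bass is F2. The suspended E♭5 lies a seventh above the bass; after resolving down by step to D5, the interval above the bass becomes a sixth.
Suspension figures are named by those two intervals: 7–6.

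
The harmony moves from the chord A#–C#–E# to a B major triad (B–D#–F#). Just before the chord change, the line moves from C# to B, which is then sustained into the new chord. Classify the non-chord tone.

The harmony at that moment is A# minor triad (A#, C#, E#); B is not a chord tone.
It is approached by step down from C# and then sustained as the same pitch into the next harmony.
Arriving early and becoming a chord tone when the harmony changes — an anticipation.

B is an anticipation.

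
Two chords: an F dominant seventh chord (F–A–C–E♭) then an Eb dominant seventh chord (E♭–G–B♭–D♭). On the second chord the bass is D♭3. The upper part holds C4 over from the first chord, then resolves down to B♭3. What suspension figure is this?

7–6 suspension.

At the second chord the bass is D♭3. The suspended C4 lies a seventh above the bass; after resolving down by step to B♭3, the interval above the bass becomes a sixth.
Suspension figures are named by those two intervals: 7–6.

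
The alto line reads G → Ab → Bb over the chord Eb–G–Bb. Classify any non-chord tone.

Ab is a passing tone.

The harmony at that moment is Eb major triad (Eb, G, Bb); Ab is not a chord tone.
It is approached by step up from G and left by step up to Bb.
Step in, step out in the same direction — a passing tone.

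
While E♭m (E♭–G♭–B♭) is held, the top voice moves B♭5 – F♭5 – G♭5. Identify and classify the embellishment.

The harmony at that moment is E♭ minor triad (E♭, G♭, B♭); F♭5 is not a chord tone.
It is approached by leap down from B♭5 and left by step up to G♭5.
Leap in, step out — an appoggiatura.

F♭5 is an appoggiatura.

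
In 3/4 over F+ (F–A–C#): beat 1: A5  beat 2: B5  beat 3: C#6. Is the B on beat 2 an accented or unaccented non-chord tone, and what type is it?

Unaccented passing tone.

The harmony at that moment is F augmented triad (F, A, C#); B5 is not a chord tone.
It is approached by step up from A5 and left by step up to C#6.
Step in, step out in the same direction — a passing tone.
It falls on a weak beat, so it is unaccented.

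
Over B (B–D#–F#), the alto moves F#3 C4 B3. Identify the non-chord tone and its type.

The harmony at that moment is B major triad (B, D#, F#); C4 is not a chord tone.
It is approached by leap up from F#3 and left by step down to B3.
Leap in, step out — an appoggiatura.

C4 is an appoggiatura.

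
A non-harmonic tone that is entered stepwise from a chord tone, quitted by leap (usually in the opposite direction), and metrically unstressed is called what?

Escape tone.

Approach: by step. Departure: by leap. Metric position: weak.
Step in, leap out, from a weak position — an escape tone (échappée). (It is the mirror image of the appoggiatura, which leaps in and steps out on a strong beat.)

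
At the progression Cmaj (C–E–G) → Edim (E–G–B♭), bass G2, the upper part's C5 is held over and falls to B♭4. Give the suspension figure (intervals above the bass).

4–3 suspension.

At the second chord the bass is G2. The suspended C5 lies a fourth above the bass; after resolving down by step to B♭4, the interval above the bass becomes a third.
Suspension figures are named by those two intervals: 4–3.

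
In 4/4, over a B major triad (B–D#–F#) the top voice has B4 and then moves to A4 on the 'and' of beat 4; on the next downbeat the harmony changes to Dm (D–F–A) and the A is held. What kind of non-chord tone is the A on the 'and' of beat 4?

The harmony at that moment is B major triad (B, D#, F#); A4 is not a chord tone.
It is approached by step down from B4 and then sustained as the same pitch into the next harmony.
Arriving early and becoming a chord tone when the harmony changes — an anticipation.

Anticipation.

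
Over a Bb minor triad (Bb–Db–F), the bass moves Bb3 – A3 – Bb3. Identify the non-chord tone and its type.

A3 is a neighbor tone.

The harmony at that moment is Bb minor triad (Bb, Db, F); A3 is not a chord tone.
It is approached by step down from Bb3 and left by step up to Bb3.
Step away and step back to the same note — a neighbor tone (lower neighbor).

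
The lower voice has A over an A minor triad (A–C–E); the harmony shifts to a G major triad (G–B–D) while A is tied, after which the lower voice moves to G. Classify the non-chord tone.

The harmony at that moment is G major triad (G, B, D); A is not a chord tone.
It is held over (the same pitch as the preceding A) and left by step down to G.
Held over from the previous chord and resolving down by step — a suspension.

A is a suspension.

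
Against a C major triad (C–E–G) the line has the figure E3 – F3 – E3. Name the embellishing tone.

F3 is a neighbor tone.

The harmony at that moment is C major triad (C, E, G); F3 is not a chord tone.
It is approached by step up from E3 and left by step down to E3.
Step away and step back to the same note — a neighbor tone (upper neighbor).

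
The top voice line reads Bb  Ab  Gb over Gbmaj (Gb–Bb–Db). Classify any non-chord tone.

Ab is a passing tone.

The harmony at that moment is Gb major triad (Gb, Bb, Db); Ab is not a chord tone.
It is approached by step down from Bb and left by step down to Gb.
Step in, step out in the same direction — a passing tone.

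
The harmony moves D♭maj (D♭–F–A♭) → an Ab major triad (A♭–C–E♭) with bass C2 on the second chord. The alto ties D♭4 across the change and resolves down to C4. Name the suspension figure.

9–8 suspension.

At the second chord the bass is C2. The suspended D♭4 lies a ninth above the bass; after resolving down by step to C4, the interval above the bass becomes an octave.
Suspension figures are named by those two intervals: 9–8.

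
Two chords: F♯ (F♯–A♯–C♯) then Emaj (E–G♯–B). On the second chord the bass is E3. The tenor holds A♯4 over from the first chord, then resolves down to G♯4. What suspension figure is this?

4–3 suspension.

At the second chord the bass is E3. The suspended A♯4 lies a fourth above the bass; after resolving down by step to G♯4, the interval above the bass becomes a third.
Suspension figures are named by those two intervals: 4–3.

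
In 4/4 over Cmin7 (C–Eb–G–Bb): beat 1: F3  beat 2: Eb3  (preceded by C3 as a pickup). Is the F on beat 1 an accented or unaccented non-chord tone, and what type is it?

Accented appoggiatura.

The harmony at that moment is C minor seventh chord (C, Eb, G, Bb); F3 is not a chord tone.
It is approached by leap up from C3 and left by step down to Eb3.
Leap in, step out — an appoggiatura.
It falls on the downbeat, so it is accented.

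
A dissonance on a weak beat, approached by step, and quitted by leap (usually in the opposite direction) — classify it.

Approach: by step. Departure: by leap. Metric position: weak.
Step in, leap out, from a weak position — an escape tone (échappée). (It is the mirror image of the appoggiatura, which leaps in and steps out on a strong beat.)

Escape tone.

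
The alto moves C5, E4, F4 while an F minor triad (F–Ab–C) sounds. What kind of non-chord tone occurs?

The harmony at that moment is F minor triad (F, Ab, C); E4 is not a chord tone.
It is approached by leap down from C5 and left by step up to F4.
Leap in, step out — an appoggiatura.

E4 is an appoggiatura.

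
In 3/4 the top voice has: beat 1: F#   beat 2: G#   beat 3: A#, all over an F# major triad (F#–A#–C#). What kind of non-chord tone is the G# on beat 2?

Passing tone.

The harmony at that moment is F# major triad (F#, A#, C#); G# is not a chord tone.
It is approached by step up from F# and left by step up to A#.
Step in, step out in the same direction — a passing tone.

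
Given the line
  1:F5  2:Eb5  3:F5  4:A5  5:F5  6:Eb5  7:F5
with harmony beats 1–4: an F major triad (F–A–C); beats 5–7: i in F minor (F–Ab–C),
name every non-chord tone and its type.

The harmony at that moment is F major triad (F, A, C); Eb5 is not a chord tone.
It is approached by step down from F5 and left by step up to F5.
Step away and step back to the same note — a neighbor tone (lower neighbor).
The harmony at that moment is F minor triad (F, Ab, C); Eb5 is not a chord tone.
It is approached by step down from F5 and left by step up to F5.
Step away and step back to the same note — a neighbor tone (lower neighbor).

Eb5 (beat 2) — neighbor tone; Eb5 (beat 6) — neighbor tone.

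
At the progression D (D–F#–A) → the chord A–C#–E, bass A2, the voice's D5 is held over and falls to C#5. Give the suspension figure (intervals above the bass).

4–3 suspension.

At the second chord the bass is A2. The suspended D5 lies a fourth above the bass; after resolving down by step to C#5, the interval above the bass becomes a third.
Suspension figures are named by those two intervals: 4–3.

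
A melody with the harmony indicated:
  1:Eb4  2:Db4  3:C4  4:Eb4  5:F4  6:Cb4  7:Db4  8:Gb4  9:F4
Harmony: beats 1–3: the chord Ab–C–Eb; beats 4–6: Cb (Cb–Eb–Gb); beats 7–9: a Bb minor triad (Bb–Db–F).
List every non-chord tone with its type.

The harmony at that moment is Ab major triad (Ab, C, Eb); Db4 is not a chord tone.
It is approached by step down from Eb4 and left by step down to C4.
Step in, step out in the same direction — a passing tone.
The harmony at that moment is Cb major triad (Cb, Eb, Gb); F4 is not a chord tone.
It is approached by step up from Eb4 and left by leap down to Cb4.
Step in, leap out — an escape tone.
The harmony at that moment is Bb minor triad (Bb, Db, F); Gb4 is not a chord tone.
It is approached by leap up from Db4 and left by step down to F4.
Leap in, step out — an appoggiatura.

Db4 (beat 2) — passing tone; F4 (beat 5) — escape tone; Gb4 (beat 8) — appoggiatura.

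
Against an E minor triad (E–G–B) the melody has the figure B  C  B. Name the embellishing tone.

C is a neighbor tone.

The harmony at that moment is E minor triad (E, G, B); C is not a chord tone.
It is approached by step up from B and left by step down to B.
Step away and step back to the same note — a neighbor tone (upper neighbor).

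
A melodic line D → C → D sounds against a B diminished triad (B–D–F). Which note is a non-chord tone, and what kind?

The harmony at that moment is B diminished triad (B, D, F); C is not a chord tone.
It is approached by step down from D and left by step up to D.
Step away and step back to the same note — a neighbor tone (lower neighbor).

C is a neighbor tone.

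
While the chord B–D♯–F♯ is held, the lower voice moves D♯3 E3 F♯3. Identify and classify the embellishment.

The harmony at that moment is B major triad (B, D♯, F♯); E3 is not a chord tone.
It is approached by step up from D♯3 and left by step up to F♯3.
Step in, step out in the same direction — a passing tone.

E3 is a passing tone.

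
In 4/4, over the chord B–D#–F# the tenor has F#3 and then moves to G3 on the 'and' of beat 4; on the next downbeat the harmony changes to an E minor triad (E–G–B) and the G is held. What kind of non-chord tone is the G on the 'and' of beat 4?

Anticipation.

The harmony at that moment is B major triad (B, D#, F#); G3 is not a chord tone.
It is approached by step up from F#3 and then sustained as the same pitch into the next harmony.
Arriving early and becoming a chord tone when the harmony changes — an anticipation.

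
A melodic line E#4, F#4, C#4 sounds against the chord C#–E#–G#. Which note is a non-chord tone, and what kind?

F#4 is an escape tone.

The harmony at that moment is C# major triad (C#, E#, G#); F#4 is not a chord tone.
It is approached by step up from E#4 and left by leap down to C#4.
Step in, leap out — an escape tone.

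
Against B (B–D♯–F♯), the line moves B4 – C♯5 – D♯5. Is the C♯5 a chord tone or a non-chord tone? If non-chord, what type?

The harmony at that moment is B major triad (B, D♯, F♯); C♯5 is not a chord tone.
It is approached by step up from B4 and left by step up to D♯5.
Step in, step out in the same direction — a passing tone.

Non-chord tone — a passing tone.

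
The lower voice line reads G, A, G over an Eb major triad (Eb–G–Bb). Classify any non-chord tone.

The harmony at that moment is Eb major triad (Eb, G, Bb); A is not a chord tone.
It is approached by step up from G and left by step down to G.
Step away and step back to the same note — a neighbor tone (upper neighbor).

A is a neighbor tone.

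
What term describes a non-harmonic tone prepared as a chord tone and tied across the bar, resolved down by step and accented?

Approach: by preparation — the pitch is first a chord tone, then held (tied or repeated) while the harmony changes under it. Departure: down by step. Metric position: strong.
A prepared dissonance that resolves downward by step — a suspension. (The same figure resolving upward would be a retardation.)

Suspension.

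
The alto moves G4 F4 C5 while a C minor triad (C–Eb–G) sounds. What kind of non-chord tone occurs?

The harmony at that moment is C minor triad (C, Eb, G); F4 is not a chord tone.
It is approached by step down from G4 and left by leap up to C5.
Step in, leap out — an escape tone.

F4 is an escape tone.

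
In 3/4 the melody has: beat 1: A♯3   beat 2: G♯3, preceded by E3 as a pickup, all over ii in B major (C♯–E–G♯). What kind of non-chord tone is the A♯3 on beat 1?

The harmony at that moment is C♯ minor triad (C♯, E, G♯); A♯3 is not a chord tone.
It is approached by leap up from E3 and left by step down to G♯3.
Leap in, step out, metrically accented — an appoggiatura.

Appoggiatura.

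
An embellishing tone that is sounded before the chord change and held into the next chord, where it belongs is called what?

Anticipation.

Approach: ahead of the chord change (typically by step), so it is dissonant against the current harmony. Departure: none — the same pitch is restated or held and is a chord tone of the new harmony.
Dissonant first, consonant once the harmony catches up: the note simply arrives early — an anticipation. (The reverse timing, consonant first and dissonant after the change, would be a suspension or retardation.)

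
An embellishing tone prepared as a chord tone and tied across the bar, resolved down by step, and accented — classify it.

Suspension.

Approach: by preparation — the pitch is first a chord tone, then held (tied or repeated) while the harmony changes under it. Departure: down by step. Metric position: strong.
A prepared dissonance that resolves downward by step — a suspension. (The same figure resolving upward would be a retardation.)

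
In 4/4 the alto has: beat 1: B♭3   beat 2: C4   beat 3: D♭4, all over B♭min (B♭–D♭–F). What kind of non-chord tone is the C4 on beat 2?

The harmony at that moment is B♭ minor triad (B♭, D♭, F); C4 is not a chord tone.
It is approached by step up from B♭3 and left by step up to D♭4.
Step in, step out in the same direction — a passing tone.

Passing tone.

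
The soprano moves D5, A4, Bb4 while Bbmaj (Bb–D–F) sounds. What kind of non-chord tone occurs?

A4 is an appoggiatura.

The harmony at that moment is Bb major triad (Bb, D, F); A4 is not a chord tone.
It is approached by leap down from D5 and left by step up to Bb4.
Leap in, step out — an appoggiatura.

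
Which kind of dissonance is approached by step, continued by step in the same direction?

Approach: by step. Departure: by step, continuing in the same direction.
Stepwise on both sides with no change of direction means the note fills in the space between two different chord tones — a passing tone. (Had it turned back to its starting note it would be a neighbor tone instead.)

Passing tone.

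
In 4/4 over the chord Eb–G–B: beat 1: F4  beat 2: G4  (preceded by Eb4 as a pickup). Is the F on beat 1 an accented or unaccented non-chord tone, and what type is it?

The harmony at that moment is Eb augmented triad (Eb, G, B); F4 is not a chord tone.
It is approached by step up from Eb4 and left by step up to G4.
Step in, step out in the same direction — a passing tone.
It falls on the downbeat, so it is accented.

Accented passing tone.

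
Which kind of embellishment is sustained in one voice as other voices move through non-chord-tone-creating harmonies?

Pedal tone.

Approach: none. Departure: none — a single pitch is sustained while the chords change around it, passing through harmonies that do not contain it.
No melodic motion at all; the dissonance is created entirely by the moving harmonies against the stationary note — a pedal tone (pedal point).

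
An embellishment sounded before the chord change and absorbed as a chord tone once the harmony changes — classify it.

Anticipation.

Approach: ahead of the chord change (typically by step), so it is dissonant against the current harmony. Departure: none — the same pitch is restated or held and is a chord tone of the new harmony.
Dissonant first, consonant once the harmony catches up: the note simply arrives early — an anticipation. (The reverse timing, consonant first and dissonant after the change, would be a suspension or retardation.)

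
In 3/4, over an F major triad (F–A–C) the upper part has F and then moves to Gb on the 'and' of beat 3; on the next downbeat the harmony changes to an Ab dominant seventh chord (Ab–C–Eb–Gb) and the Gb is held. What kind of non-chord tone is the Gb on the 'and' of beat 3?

Anticipation.

The harmony at that moment is F major triad (F, A, C); Gb is not a chord tone.
It is approached by step up from F and then sustained as the same pitch into the next harmony.
Arriving early and becoming a chord tone when the harmony changes — an anticipation.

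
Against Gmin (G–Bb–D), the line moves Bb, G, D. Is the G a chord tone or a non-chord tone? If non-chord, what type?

G minor triad contains G, Bb, D; G is the root, so it is a chord tone.

Chord tone (the root of G minor triad).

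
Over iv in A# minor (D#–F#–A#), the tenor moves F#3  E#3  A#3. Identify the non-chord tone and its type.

E#3 is an escape tone.

The harmony at that moment is D# minor triad (D#, F#, A#); E#3 is not a chord tone.
It is approached by step down from F#3 and left by leap up to A#3.
Step in, leap out — an escape tone.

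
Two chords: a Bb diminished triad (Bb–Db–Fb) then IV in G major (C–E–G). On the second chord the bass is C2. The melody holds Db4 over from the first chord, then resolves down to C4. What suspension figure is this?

9–8 suspension.

At the second chord the bass is C2. The suspended Db4 lies a ninth above the bass; after resolving down by step to C4, the interval above the bass becomes an octave.
Suspension figures are named by those two intervals: 9–8.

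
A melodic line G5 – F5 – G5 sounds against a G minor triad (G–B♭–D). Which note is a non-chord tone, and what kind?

F5 is a neighbor tone.

The harmony at that moment is G minor triad (G, B♭, D); F5 is not a chord tone.
It is approached by step down from G5 and left by step up to G5.
Step away and step back to the same note — a neighbor tone (lower neighbor).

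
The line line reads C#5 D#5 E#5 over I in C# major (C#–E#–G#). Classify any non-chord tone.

The harmony at that moment is C# major triad (C#, E#, G#); D#5 is not a chord tone.
It is approached by step up from C#5 and left by step up to E#5.
Step in, step out in the same direction — a passing tone.

D#5 is a passing tone.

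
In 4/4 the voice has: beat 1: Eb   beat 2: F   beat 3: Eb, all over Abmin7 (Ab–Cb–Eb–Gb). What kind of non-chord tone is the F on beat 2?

Upper neighbor tone.

The harmony at that moment is Ab minor seventh chord (Ab, Cb, Eb, Gb); F is not a chord tone.
It is approached by step up from Eb and left by step down to Eb.
Step away and step back to the same note — a neighbor tone (upper neighbor).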